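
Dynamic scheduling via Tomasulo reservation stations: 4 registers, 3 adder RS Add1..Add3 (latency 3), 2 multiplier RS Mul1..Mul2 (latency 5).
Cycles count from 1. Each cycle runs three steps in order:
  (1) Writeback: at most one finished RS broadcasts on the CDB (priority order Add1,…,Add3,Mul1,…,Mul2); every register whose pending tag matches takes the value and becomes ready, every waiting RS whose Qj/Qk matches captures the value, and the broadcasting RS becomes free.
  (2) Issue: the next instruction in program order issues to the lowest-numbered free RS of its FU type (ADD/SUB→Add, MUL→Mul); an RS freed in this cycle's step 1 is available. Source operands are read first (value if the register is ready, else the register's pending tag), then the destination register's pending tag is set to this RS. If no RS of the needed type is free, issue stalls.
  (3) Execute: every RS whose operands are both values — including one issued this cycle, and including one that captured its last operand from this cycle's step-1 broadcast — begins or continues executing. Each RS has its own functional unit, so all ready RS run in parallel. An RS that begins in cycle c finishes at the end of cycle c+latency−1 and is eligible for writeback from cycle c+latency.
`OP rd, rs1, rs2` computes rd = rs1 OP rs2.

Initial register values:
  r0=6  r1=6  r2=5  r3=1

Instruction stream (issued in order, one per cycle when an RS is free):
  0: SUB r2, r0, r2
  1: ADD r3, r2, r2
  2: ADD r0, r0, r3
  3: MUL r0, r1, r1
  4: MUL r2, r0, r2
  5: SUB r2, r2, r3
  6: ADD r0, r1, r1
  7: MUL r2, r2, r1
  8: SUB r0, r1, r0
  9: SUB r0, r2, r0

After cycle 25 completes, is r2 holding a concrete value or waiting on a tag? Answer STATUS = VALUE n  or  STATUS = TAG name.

  c1: issue SUB r2<-Add1  regs: r0:6,r1:6,r2:Add1,r3:1
  c2: issue ADD r3<-Add2  regs: r0:6,r1:6,r2:Add1,r3:Add2
  c3: issue ADD r0<-Add3  regs: r0:Add3,r1:6,r2:Add1,r3:Add2
  c4: CDB Add1=1; issue MUL r0<-Mul1  regs: r0:Mul1,r1:6,r2:1,r3:Add2
  c5: issue MUL r2<-Mul2  regs: r0:Mul1,r1:6,r2:Mul2,r3:Add2
  c6: issue SUB r2<-Add1  regs: r0:Mul1,r1:6,r2:Add1,r3:Add2
  c7: CDB Add2=2; issue ADD r0<-Add2  regs: r0:Add2,r1:6,r2:Add1,r3:2
  c8: stall  regs: r0:Add2,r1:6,r2:Add1,r3:2
  c9: CDB Mul1=36; issue MUL r2<-Mul1  regs: r0:Add2,r1:6,r2:Mul1,r3:2
  c10: CDB Add2=12; issue SUB r0<-Add2  regs: r0:Add2,r1:6,r2:Mul1,r3:2
  c11: CDB Add3=8; issue SUB r0<-Add3  regs: r0:Add3,r1:6,r2:Mul1,r3:2
  c12: -  regs: r0:Add3,r1:6,r2:Mul1,r3:2
  c13: CDB Add2=-6  regs: r0:Add3,r1:6,r2:Mul1,r3:2
  c14: CDB Mul2=36  regs: r0:Add3,r1:6,r2:Mul1,r3:2
  c15: -  regs: r0:Add3,r1:6,r2:Mul1,r3:2
  c16: -  regs: r0:Add3,r1:6,r2:Mul1,r3:2
  c17: CDB Add1=34  regs: r0:Add3,r1:6,r2:Mul1,r3:2
  c18: -  regs: r0:Add3,r1:6,r2:Mul1,r3:2
  c19: -  regs: r0:Add3,r1:6,r2:Mul1,r3:2
  c20: -  regs: r0:Add3,r1:6,r2:Mul1,r3:2
  c21: -  regs: r0:Add3,r1:6,r2:Mul1,r3:2
  c22: CDB Mul1=204  regs: r0:Add3,r1:6,r2:204,r3:2
  c23: -  regs: r0:Add3,r1:6,r2:204,r3:2
  c24: -  regs: r0:Add3,r1:6,r2:204,r3:2
  c25: CDB Add3=210  regs: r0:210,r1:6,r2:204,r3:2

STATUS = VALUE 204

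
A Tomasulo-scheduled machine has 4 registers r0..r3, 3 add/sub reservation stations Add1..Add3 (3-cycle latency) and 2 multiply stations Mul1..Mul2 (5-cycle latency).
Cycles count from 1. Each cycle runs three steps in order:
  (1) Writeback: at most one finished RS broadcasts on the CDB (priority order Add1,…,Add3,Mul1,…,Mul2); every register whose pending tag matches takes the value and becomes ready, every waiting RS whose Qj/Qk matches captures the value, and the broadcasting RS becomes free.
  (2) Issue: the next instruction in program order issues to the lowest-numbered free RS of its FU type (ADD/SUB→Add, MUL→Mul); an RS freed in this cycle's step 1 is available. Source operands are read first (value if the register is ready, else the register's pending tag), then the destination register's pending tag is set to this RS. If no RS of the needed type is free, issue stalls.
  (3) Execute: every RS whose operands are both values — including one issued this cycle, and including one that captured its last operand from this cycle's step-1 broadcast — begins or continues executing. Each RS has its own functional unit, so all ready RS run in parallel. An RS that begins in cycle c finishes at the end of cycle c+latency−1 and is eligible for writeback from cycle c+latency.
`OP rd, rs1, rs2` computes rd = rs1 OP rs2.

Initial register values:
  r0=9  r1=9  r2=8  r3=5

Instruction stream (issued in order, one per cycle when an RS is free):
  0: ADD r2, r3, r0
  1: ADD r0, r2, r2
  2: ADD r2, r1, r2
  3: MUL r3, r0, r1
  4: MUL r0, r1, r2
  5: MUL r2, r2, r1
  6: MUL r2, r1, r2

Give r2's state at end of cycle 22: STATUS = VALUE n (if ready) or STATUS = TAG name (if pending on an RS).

  c1: issue ADD r2<-Add1  regs: r0:9,r1:9,r2:Add1,r3:5
  c2: issue ADD r0<-Add2  regs: r0:Add2,r1:9,r2:Add1,r3:5
  c3: issue ADD r2<-Add3  regs: r0:Add2,r1:9,r2:Add3,r3:5
  c4: CDB Add1=14; issue MUL r3<-Mul1  regs: r0:Add2,r1:9,r2:Add3,r3:Mul1
  c5: issue MUL r0<-Mul2  regs: r0:Mul2,r1:9,r2:Add3,r3:Mul1
  c6: stall  regs: r0:Mul2,r1:9,r2:Add3,r3:Mul1
  c7: CDB Add2=28; stall  regs: r0:Mul2,r1:9,r2:Add3,r3:Mul1
  c8: CDB Add3=23; stall  regs: r0:Mul2,r1:9,r2:23,r3:Mul1
  c9: stall  regs: r0:Mul2,r1:9,r2:23,r3:Mul1
  c10: stall  regs: r0:Mul2,r1:9,r2:23,r3:Mul1
  c11: stall  regs: r0:Mul2,r1:9,r2:23,r3:Mul1
  c12: CDB Mul1=252; issue MUL r2<-Mul1  regs: r0:Mul2,r1:9,r2:Mul1,r3:252
  c13: CDB Mul2=207; issue MUL r2<-Mul2  regs: r0:207,r1:9,r2:Mul2,r3:252
  c14: -  regs: r0:207,r1:9,r2:Mul2,r3:252
  c15: -  regs: r0:207,r1:9,r2:Mul2,r3:252
  c16: -  regs: r0:207,r1:9,r2:Mul2,r3:252
  c17: CDB Mul1=207  regs: r0:207,r1:9,r2:Mul2,r3:252
  c18: -  regs: r0:207,r1:9,r2:Mul2,r3:252
  c19: -  regs: r0:207,r1:9,r2:Mul2,r3:252
  c20: -  regs: r0:207,r1:9,r2:Mul2,r3:252
  c21: -  regs: r0:207,r1:9,r2:Mul2,r3:252
  c22: CDB Mul2=1863  regs: r0:207,r1:9,r2:1863,r3:252

STATUS = VALUE 1863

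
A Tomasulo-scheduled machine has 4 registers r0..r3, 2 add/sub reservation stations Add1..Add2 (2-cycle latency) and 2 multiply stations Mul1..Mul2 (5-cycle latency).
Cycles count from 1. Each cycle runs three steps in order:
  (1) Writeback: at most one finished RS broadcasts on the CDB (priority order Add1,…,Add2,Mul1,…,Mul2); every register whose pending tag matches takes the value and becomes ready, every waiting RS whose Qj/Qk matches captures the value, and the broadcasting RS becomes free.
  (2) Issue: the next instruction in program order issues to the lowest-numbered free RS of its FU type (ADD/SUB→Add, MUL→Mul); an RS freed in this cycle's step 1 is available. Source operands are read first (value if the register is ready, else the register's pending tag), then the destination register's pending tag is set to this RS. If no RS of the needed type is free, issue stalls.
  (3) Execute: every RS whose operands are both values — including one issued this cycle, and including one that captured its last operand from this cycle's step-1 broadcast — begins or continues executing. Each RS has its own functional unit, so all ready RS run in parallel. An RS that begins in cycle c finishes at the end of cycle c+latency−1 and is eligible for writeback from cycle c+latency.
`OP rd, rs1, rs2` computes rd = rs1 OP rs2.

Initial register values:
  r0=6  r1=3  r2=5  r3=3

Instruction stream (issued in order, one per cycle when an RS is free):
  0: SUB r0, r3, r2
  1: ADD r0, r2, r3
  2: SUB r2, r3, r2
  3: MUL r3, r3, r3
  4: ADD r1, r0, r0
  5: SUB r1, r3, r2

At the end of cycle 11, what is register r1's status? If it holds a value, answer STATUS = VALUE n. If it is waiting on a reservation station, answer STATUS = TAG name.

  c1: issue SUB r0<-Add1  regs: r0:Add1,r1:3,r2:5,r3:3
  c2: issue ADD r0<-Add2  regs: r0:Add2,r1:3,r2:5,r3:3
  c3: CDB Add1=-2; issue SUB r2<-Add1  regs: r0:Add2,r1:3,r2:Add1,r3:3
  c4: CDB Add2=8; issue MUL r3<-Mul1  regs: r0:8,r1:3,r2:Add1,r3:Mul1
  c5: CDB Add1=-2; issue ADD r1<-Add1  regs: r0:8,r1:Add1,r2:-2,r3:Mul1
  c6: issue SUB r1<-Add2  regs: r0:8,r1:Add2,r2:-2,r3:Mul1
  c7: CDB Add1=16  regs: r0:8,r1:Add2,r2:-2,r3:Mul1
  c8: -  regs: r0:8,r1:Add2,r2:-2,r3:Mul1
  c9: CDB Mul1=9  regs: r0:8,r1:Add2,r2:-2,r3:9
  c10: -  regs: r0:8,r1:Add2,r2:-2,r3:9
  c11: CDB Add2=11  regs: r0:8,r1:11,r2:-2,r3:9

STATUS = VALUE 11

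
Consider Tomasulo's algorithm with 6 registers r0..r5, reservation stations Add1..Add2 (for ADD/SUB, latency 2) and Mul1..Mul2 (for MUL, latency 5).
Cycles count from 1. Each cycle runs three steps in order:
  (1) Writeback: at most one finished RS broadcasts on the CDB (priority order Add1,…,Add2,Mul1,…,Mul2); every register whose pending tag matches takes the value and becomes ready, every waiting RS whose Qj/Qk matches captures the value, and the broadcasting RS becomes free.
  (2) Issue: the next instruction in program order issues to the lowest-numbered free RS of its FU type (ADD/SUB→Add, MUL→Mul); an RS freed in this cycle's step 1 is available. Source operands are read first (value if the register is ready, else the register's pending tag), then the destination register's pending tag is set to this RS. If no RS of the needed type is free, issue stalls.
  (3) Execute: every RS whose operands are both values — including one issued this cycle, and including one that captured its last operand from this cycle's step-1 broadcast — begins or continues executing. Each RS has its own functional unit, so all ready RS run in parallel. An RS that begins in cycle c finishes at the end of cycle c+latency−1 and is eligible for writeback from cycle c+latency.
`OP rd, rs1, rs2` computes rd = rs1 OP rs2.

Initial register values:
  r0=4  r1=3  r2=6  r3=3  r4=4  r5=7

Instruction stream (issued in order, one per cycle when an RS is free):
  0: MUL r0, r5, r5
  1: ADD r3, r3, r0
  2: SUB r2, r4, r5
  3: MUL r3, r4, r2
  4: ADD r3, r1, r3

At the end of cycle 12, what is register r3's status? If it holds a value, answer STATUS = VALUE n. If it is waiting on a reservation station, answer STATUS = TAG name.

STATUS = VALUE -9

cycle 1: issue MUL r0<-Mul1 // r0:Mul1,r1:3,r2:6,r3:3,r4:4,r5:7
cycle 2: issue ADD r3<-Add1 // r0:Mul1,r1:3,r2:6,r3:Add1,r4:4,r5:7
cycle 3: issue SUB r2<-Add2 // r0:Mul1,r1:3,r2:Add2,r3:Add1,r4:4,r5:7
cycle 4: issue MUL r3<-Mul2 // r0:Mul1,r1:3,r2:Add2,r3:Mul2,r4:4,r5:7
cycle 5: CDB Add2=-3; issue ADD r3<-Add2 // r0:Mul1,r1:3,r2:-3,r3:Add2,r4:4,r5:7
cycle 6: CDB Mul1=49 // r0:49,r1:3,r2:-3,r3:Add2,r4:4,r5:7
cycle 7: - // r0:49,r1:3,r2:-3,r3:Add2,r4:4,r5:7
cycle 8: CDB Add1=52 // r0:49,r1:3,r2:-3,r3:Add2,r4:4,r5:7
cycle 9: - // r0:49,r1:3,r2:-3,r3:Add2,r4:4,r5:7
cycle 10: CDB Mul2=-12 // r0:49,r1:3,r2:-3,r3:Add2,r4:4,r5:7
cycle 11: - // r0:49,r1:3,r2:-3,r3:Add2,r4:4,r5:7
cycle 12: CDB Add2=-9 // r0:49,r1:3,r2:-3,r3:-9,r4:4,r5:7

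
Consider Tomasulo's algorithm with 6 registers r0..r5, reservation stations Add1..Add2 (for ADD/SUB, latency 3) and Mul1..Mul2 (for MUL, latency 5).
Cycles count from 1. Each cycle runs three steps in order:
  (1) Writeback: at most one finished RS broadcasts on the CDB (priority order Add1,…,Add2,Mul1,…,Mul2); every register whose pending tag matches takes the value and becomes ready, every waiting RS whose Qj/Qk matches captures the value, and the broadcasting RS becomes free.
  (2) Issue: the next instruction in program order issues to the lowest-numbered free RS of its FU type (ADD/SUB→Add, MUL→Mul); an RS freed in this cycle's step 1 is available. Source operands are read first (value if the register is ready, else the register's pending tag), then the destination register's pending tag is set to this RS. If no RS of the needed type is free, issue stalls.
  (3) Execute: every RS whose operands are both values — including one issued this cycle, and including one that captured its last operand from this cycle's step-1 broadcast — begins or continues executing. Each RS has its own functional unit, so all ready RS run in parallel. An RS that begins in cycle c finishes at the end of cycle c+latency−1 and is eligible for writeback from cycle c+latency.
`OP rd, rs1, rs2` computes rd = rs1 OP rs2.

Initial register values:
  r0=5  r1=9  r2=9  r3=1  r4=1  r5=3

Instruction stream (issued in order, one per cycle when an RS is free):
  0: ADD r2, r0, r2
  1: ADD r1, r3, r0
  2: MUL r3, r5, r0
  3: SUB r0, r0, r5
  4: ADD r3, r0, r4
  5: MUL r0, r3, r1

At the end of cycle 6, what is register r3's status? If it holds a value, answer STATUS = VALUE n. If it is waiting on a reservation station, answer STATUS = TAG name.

cycle 1: issue ADD r2<-Add1 // r0:5,r1:9,r2:Add1,r3:1,r4:1,r5:3
cycle 2: issue ADD r1<-Add2 // r0:5,r1:Add2,r2:Add1,r3:1,r4:1,r5:3
cycle 3: issue MUL r3<-Mul1 // r0:5,r1:Add2,r2:Add1,r3:Mul1,r4:1,r5:3
cycle 4: CDB Add1=14; issue SUB r0<-Add1 // r0:Add1,r1:Add2,r2:14,r3:Mul1,r4:1,r5:3
cycle 5: CDB Add2=6; issue ADD r3<-Add2 // r0:Add1,r1:6,r2:14,r3:Add2,r4:1,r5:3
cycle 6: issue MUL r0<-Mul2 // r0:Mul2,r1:6,r2:14,r3:Add2,r4:1,r5:3

STATUS = TAG Add2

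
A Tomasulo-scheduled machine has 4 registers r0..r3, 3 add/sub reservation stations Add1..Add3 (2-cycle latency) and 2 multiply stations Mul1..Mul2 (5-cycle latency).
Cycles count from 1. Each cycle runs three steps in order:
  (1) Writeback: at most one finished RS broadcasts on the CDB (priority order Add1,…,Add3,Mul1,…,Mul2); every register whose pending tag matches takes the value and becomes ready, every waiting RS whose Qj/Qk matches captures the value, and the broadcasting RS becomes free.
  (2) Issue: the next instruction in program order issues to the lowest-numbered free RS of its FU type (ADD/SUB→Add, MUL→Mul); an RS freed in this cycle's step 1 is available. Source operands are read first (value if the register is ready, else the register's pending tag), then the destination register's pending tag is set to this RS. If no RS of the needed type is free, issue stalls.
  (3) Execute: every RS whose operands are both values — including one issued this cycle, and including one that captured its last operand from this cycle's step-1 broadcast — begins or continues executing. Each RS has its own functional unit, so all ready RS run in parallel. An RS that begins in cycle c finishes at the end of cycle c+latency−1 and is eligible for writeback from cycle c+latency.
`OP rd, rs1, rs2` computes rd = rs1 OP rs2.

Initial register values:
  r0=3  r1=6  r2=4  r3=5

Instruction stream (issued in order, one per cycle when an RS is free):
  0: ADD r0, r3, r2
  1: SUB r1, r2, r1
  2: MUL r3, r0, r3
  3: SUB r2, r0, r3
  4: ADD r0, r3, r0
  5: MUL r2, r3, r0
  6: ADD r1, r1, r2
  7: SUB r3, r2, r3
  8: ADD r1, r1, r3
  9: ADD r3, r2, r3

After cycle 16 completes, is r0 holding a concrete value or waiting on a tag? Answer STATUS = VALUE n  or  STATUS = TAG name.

c1: issue ADD r0<-Add1 | r0:Add1,r1:6,r2:4,r3:5
c2: issue SUB r1<-Add2 | r0:Add1,r1:Add2,r2:4,r3:5
c3: CDB Add1=9; issue MUL r3<-Mul1 | r0:9,r1:Add2,r2:4,r3:Mul1
c4: CDB Add2=-2; issue SUB r2<-Add1 | r0:9,r1:-2,r2:Add1,r3:Mul1
c5: issue ADD r0<-Add2 | r0:Add2,r1:-2,r2:Add1,r3:Mul1
c6: issue MUL r2<-Mul2 | r0:Add2,r1:-2,r2:Mul2,r3:Mul1
c7: issue ADD r1<-Add3 | r0:Add2,r1:Add3,r2:Mul2,r3:Mul1
c8: CDB Mul1=45; stall | r0:Add2,r1:Add3,r2:Mul2,r3:45
c9: stall | r0:Add2,r1:Add3,r2:Mul2,r3:45
c10: CDB Add1=-36; issue SUB r3<-Add1 | r0:Add2,r1:Add3,r2:Mul2,r3:Add1
c11: CDB Add2=54; issue ADD r1<-Add2 | r0:54,r1:Add2,r2:Mul2,r3:Add1
c12: stall | r0:54,r1:Add2,r2:Mul2,r3:Add1
c13: stall | r0:54,r1:Add2,r2:Mul2,r3:Add1
c14: stall | r0:54,r1:Add2,r2:Mul2,r3:Add1
c15: stall | r0:54,r1:Add2,r2:Mul2,r3:Add1
c16: CDB Mul2=2430; stall | r0:54,r1:Add2,r2:2430,r3:Add1

STATUS = VALUE 54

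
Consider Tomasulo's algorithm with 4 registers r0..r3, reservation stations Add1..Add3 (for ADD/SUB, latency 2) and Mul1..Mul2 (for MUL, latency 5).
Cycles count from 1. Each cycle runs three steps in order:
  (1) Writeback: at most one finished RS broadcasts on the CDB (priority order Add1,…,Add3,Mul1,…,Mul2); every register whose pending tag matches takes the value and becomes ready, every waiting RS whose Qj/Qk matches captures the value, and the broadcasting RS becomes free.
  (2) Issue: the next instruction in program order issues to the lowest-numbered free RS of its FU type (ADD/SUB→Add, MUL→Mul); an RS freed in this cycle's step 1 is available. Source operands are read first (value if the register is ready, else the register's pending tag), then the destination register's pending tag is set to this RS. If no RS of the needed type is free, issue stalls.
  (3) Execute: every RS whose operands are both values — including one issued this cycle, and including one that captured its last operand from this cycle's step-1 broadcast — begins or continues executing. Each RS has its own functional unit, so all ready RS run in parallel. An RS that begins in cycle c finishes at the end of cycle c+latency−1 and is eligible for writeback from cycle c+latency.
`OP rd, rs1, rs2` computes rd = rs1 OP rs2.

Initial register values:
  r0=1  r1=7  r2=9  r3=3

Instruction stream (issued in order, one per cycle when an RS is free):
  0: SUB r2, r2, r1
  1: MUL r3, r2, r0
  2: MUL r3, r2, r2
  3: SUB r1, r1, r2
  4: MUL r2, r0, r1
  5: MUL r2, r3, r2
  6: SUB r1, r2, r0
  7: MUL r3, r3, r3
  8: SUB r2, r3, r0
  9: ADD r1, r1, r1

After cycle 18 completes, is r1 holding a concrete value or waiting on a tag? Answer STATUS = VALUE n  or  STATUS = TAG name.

  c1: issue SUB r2<-Add1  regs: r0:1,r1:7,r2:Add1,r3:3
  c2: issue MUL r3<-Mul1  regs: r0:1,r1:7,r2:Add1,r3:Mul1
  c3: CDB Add1=2; issue MUL r3<-Mul2  regs: r0:1,r1:7,r2:2,r3:Mul2
  c4: issue SUB r1<-Add1  regs: r0:1,r1:Add1,r2:2,r3:Mul2
  c5: stall  regs: r0:1,r1:Add1,r2:2,r3:Mul2
  c6: CDB Add1=5; stall  regs: r0:1,r1:5,r2:2,r3:Mul2
  c7: stall  regs: r0:1,r1:5,r2:2,r3:Mul2
  c8: CDB Mul1=2; issue MUL r2<-Mul1  regs: r0:1,r1:5,r2:Mul1,r3:Mul2
  c9: CDB Mul2=4; issue MUL r2<-Mul2  regs: r0:1,r1:5,r2:Mul2,r3:4
  c10: issue SUB r1<-Add1  regs: r0:1,r1:Add1,r2:Mul2,r3:4
  c11: stall  regs: r0:1,r1:Add1,r2:Mul2,r3:4
  c12: stall  regs: r0:1,r1:Add1,r2:Mul2,r3:4
  c13: CDB Mul1=5; issue MUL r3<-Mul1  regs: r0:1,r1:Add1,r2:Mul2,r3:Mul1
  c14: issue SUB r2<-Add2  regs: r0:1,r1:Add1,r2:Add2,r3:Mul1
  c15: issue ADD r1<-Add3  regs: r0:1,r1:Add3,r2:Add2,r3:Mul1
  c16: -  regs: r0:1,r1:Add3,r2:Add2,r3:Mul1
  c17: -  regs: r0:1,r1:Add3,r2:Add2,r3:Mul1
  c18: CDB Mul1=16  regs: r0:1,r1:Add3,r2:Add2,r3:16

STATUS = TAG Add3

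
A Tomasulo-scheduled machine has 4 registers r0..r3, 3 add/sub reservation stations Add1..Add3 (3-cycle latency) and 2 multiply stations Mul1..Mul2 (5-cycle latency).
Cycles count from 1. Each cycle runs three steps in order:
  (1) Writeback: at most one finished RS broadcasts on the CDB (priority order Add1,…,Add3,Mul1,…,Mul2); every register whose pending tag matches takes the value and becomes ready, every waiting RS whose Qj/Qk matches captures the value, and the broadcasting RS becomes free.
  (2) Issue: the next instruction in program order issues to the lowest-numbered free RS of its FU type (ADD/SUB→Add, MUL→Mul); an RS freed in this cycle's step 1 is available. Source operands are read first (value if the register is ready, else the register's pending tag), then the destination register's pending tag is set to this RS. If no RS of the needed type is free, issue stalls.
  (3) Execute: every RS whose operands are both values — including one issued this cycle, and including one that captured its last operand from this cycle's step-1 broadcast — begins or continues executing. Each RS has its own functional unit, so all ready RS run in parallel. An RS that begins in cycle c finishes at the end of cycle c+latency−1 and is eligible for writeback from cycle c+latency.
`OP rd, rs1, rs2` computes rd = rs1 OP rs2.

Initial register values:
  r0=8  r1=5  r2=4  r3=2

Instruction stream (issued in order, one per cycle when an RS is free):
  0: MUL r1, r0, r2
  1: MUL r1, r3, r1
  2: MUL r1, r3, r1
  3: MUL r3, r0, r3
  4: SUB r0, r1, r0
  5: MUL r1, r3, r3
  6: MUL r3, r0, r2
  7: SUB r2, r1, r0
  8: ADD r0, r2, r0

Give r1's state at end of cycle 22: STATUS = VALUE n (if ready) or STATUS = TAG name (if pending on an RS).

cycle 1: issue MUL r1<-Mul1 // r0:8,r1:Mul1,r2:4,r3:2
cycle 2: issue MUL r1<-Mul2 // r0:8,r1:Mul2,r2:4,r3:2
cycle 3: stall // r0:8,r1:Mul2,r2:4,r3:2
cycle 4: stall // r0:8,r1:Mul2,r2:4,r3:2
cycle 5: stall // r0:8,r1:Mul2,r2:4,r3:2
cycle 6: CDB Mul1=32; issue MUL r1<-Mul1 // r0:8,r1:Mul1,r2:4,r3:2
cycle 7: stall // r0:8,r1:Mul1,r2:4,r3:2
cycle 8: stall // r0:8,r1:Mul1,r2:4,r3:2
cycle 9: stall // r0:8,r1:Mul1,r2:4,r3:2
cycle 10: stall // r0:8,r1:Mul1,r2:4,r3:2
cycle 11: CDB Mul2=64; issue MUL r3<-Mul2 // r0:8,r1:Mul1,r2:4,r3:Mul2
cycle 12: issue SUB r0<-Add1 // r0:Add1,r1:Mul1,r2:4,r3:Mul2
cycle 13: stall // r0:Add1,r1:Mul1,r2:4,r3:Mul2
cycle 14: stall // r0:Add1,r1:Mul1,r2:4,r3:Mul2
cycle 15: stall // r0:Add1,r1:Mul1,r2:4,r3:Mul2
cycle 16: CDB Mul1=128; issue MUL r1<-Mul1 // r0:Add1,r1:Mul1,r2:4,r3:Mul2
cycle 17: CDB Mul2=16; issue MUL r3<-Mul2 // r0:Add1,r1:Mul1,r2:4,r3:Mul2
cycle 18: issue SUB r2<-Add2 // r0:Add1,r1:Mul1,r2:Add2,r3:Mul2
cycle 19: CDB Add1=120; issue ADD r0<-Add1 // r0:Add1,r1:Mul1,r2:Add2,r3:Mul2
cycle 20: - // r0:Add1,r1:Mul1,r2:Add2,r3:Mul2
cycle 21: - // r0:Add1,r1:Mul1,r2:Add2,r3:Mul2
cycle 22: CDB Mul1=256 // r0:Add1,r1:256,r2:Add2,r3:Mul2

STATUS = VALUE 256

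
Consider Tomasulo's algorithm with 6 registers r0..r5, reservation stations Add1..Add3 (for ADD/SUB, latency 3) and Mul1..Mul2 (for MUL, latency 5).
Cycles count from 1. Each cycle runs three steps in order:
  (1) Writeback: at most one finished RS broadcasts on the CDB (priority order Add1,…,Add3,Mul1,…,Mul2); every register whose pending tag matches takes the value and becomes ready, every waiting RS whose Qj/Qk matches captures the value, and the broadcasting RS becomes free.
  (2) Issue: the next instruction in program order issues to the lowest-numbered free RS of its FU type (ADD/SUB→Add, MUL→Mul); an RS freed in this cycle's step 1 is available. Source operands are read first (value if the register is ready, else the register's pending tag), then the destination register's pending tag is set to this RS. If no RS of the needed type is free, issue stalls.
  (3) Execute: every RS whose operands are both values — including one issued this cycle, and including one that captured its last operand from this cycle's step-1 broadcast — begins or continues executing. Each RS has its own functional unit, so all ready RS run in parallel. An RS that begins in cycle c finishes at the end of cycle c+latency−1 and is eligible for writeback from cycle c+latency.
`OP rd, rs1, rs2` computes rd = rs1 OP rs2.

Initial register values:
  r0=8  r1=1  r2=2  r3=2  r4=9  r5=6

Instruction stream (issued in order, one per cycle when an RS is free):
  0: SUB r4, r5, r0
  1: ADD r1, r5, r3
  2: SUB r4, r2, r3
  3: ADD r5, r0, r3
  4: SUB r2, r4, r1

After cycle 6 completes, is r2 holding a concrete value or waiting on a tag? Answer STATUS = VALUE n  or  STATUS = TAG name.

c1: issue SUB r4<-Add1 | r0:8,r1:1,r2:2,r3:2,r4:Add1,r5:6
c2: issue ADD r1<-Add2 | r0:8,r1:Add2,r2:2,r3:2,r4:Add1,r5:6
c3: issue SUB r4<-Add3 | r0:8,r1:Add2,r2:2,r3:2,r4:Add3,r5:6
c4: CDB Add1=-2; issue ADD r5<-Add1 | r0:8,r1:Add2,r2:2,r3:2,r4:Add3,r5:Add1
c5: CDB Add2=8; issue SUB r2<-Add2 | r0:8,r1:8,r2:Add2,r3:2,r4:Add3,r5:Add1
c6: CDB Add3=0 | r0:8,r1:8,r2:Add2,r3:2,r4:0,r5:Add1

STATUS = TAG Add2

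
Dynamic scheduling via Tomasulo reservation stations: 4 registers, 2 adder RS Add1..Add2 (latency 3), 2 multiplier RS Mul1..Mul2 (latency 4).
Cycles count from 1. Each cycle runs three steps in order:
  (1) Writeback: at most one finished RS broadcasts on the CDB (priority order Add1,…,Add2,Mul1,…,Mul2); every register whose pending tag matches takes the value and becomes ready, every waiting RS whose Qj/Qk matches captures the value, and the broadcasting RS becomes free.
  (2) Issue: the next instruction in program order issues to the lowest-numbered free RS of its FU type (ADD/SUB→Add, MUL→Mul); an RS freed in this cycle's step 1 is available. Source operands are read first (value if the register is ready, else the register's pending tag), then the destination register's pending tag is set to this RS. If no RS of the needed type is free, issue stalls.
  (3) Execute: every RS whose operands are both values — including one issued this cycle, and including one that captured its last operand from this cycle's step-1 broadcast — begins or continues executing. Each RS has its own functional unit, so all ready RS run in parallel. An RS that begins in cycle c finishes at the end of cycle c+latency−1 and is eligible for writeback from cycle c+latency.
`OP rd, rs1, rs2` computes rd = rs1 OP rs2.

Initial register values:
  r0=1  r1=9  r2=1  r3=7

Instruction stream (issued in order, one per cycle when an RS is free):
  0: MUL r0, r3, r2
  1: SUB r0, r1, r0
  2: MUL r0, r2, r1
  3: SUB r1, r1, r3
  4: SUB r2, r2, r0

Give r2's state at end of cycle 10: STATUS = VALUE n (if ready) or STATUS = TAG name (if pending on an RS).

STATUS = TAG Add2

c1: issue MUL r0<-Mul1 | r0:Mul1,r1:9,r2:1,r3:7
c2: issue SUB r0<-Add1 | r0:Add1,r1:9,r2:1,r3:7
c3: issue MUL r0<-Mul2 | r0:Mul2,r1:9,r2:1,r3:7
c4: issue SUB r1<-Add2 | r0:Mul2,r1:Add2,r2:1,r3:7
c5: CDB Mul1=7; stall | r0:Mul2,r1:Add2,r2:1,r3:7
c6: stall | r0:Mul2,r1:Add2,r2:1,r3:7
c7: CDB Add2=2; issue SUB r2<-Add2 | r0:Mul2,r1:2,r2:Add2,r3:7
c8: CDB Add1=2 | r0:Mul2,r1:2,r2:Add2,r3:7
c9: CDB Mul2=9 | r0:9,r1:2,r2:Add2,r3:7
c10: - | r0:9,r1:2,r2:Add2,r3:7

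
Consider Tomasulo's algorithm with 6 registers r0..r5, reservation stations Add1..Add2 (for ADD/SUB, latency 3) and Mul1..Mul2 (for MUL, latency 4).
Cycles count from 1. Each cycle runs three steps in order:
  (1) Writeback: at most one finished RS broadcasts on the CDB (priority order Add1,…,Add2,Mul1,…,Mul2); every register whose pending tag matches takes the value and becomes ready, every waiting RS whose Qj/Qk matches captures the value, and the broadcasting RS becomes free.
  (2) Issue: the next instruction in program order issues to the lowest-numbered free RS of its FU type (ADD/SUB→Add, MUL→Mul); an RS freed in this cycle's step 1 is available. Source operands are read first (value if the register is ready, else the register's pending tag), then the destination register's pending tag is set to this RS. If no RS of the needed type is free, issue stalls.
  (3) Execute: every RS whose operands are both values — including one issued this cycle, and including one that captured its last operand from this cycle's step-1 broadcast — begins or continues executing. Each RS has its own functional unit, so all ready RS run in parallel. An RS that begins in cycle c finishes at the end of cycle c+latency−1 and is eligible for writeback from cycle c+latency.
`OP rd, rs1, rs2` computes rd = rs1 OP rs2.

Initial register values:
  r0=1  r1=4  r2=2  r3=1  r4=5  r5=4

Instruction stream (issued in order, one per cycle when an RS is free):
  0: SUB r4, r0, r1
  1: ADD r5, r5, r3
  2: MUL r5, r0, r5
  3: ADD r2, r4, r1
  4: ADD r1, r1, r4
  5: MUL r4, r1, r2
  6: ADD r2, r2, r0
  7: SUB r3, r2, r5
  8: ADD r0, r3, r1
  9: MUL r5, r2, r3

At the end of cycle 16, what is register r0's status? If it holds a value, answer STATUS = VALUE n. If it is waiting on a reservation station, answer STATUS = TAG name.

cycle 1: issue SUB r4<-Add1 // r0:1,r1:4,r2:2,r3:1,r4:Add1,r5:4
cycle 2: issue ADD r5<-Add2 // r0:1,r1:4,r2:2,r3:1,r4:Add1,r5:Add2
cycle 3: issue MUL r5<-Mul1 // r0:1,r1:4,r2:2,r3:1,r4:Add1,r5:Mul1
cycle 4: CDB Add1=-3; issue ADD r2<-Add1 // r0:1,r1:4,r2:Add1,r3:1,r4:-3,r5:Mul1
cycle 5: CDB Add2=5; issue ADD r1<-Add2 // r0:1,r1:Add2,r2:Add1,r3:1,r4:-3,r5:Mul1
cycle 6: issue MUL r4<-Mul2 // r0:1,r1:Add2,r2:Add1,r3:1,r4:Mul2,r5:Mul1
cycle 7: CDB Add1=1; issue ADD r2<-Add1 // r0:1,r1:Add2,r2:Add1,r3:1,r4:Mul2,r5:Mul1
cycle 8: CDB Add2=1; issue SUB r3<-Add2 // r0:1,r1:1,r2:Add1,r3:Add2,r4:Mul2,r5:Mul1
cycle 9: CDB Mul1=5; stall // r0:1,r1:1,r2:Add1,r3:Add2,r4:Mul2,r5:5
cycle 10: CDB Add1=2; issue ADD r0<-Add1 // r0:Add1,r1:1,r2:2,r3:Add2,r4:Mul2,r5:5
cycle 11: issue MUL r5<-Mul1 // r0:Add1,r1:1,r2:2,r3:Add2,r4:Mul2,r5:Mul1
cycle 12: CDB Mul2=1 // r0:Add1,r1:1,r2:2,r3:Add2,r4:1,r5:Mul1
cycle 13: CDB Add2=-3 // r0:Add1,r1:1,r2:2,r3:-3,r4:1,r5:Mul1
cycle 14: - // r0:Add1,r1:1,r2:2,r3:-3,r4:1,r5:Mul1
cycle 15: - // r0:Add1,r1:1,r2:2,r3:-3,r4:1,r5:Mul1
cycle 16: CDB Add1=-2 // r0:-2,r1:1,r2:2,r3:-3,r4:1,r5:Mul1

STATUS = VALUE -2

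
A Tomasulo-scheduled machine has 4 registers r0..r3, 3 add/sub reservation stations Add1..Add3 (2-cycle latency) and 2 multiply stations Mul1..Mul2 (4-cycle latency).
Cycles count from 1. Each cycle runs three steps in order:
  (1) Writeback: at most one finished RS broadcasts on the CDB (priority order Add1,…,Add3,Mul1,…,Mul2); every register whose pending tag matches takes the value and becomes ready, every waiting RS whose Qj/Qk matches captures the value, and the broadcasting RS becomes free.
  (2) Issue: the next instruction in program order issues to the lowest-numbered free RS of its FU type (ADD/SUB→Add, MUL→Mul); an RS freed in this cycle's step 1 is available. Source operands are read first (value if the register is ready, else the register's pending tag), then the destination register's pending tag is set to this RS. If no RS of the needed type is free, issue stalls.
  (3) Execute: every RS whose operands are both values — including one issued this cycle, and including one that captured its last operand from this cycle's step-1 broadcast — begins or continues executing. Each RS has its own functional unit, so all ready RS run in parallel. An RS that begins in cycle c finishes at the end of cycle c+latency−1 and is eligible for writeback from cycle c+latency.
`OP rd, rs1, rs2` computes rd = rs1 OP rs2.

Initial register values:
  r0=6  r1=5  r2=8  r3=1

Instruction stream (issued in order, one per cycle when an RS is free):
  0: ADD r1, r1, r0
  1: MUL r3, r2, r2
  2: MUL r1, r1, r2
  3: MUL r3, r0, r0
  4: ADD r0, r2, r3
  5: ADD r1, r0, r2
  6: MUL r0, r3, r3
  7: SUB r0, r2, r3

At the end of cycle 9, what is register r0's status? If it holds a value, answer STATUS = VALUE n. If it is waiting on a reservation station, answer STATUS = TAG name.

  c1: issue ADD r1<-Add1  regs: r0:6,r1:Add1,r2:8,r3:1
  c2: issue MUL r3<-Mul1  regs: r0:6,r1:Add1,r2:8,r3:Mul1
  c3: CDB Add1=11; issue MUL r1<-Mul2  regs: r0:6,r1:Mul2,r2:8,r3:Mul1
  c4: stall  regs: r0:6,r1:Mul2,r2:8,r3:Mul1
  c5: stall  regs: r0:6,r1:Mul2,r2:8,r3:Mul1
  c6: CDB Mul1=64; issue MUL r3<-Mul1  regs: r0:6,r1:Mul2,r2:8,r3:Mul1
  c7: CDB Mul2=88; issue ADD r0<-Add1  regs: r0:Add1,r1:88,r2:8,r3:Mul1
  c8: issue ADD r1<-Add2  regs: r0:Add1,r1:Add2,r2:8,r3:Mul1
  c9: issue MUL r0<-Mul2  regs: r0:Mul2,r1:Add2,r2:8,r3:Mul1

STATUS = TAG Mul2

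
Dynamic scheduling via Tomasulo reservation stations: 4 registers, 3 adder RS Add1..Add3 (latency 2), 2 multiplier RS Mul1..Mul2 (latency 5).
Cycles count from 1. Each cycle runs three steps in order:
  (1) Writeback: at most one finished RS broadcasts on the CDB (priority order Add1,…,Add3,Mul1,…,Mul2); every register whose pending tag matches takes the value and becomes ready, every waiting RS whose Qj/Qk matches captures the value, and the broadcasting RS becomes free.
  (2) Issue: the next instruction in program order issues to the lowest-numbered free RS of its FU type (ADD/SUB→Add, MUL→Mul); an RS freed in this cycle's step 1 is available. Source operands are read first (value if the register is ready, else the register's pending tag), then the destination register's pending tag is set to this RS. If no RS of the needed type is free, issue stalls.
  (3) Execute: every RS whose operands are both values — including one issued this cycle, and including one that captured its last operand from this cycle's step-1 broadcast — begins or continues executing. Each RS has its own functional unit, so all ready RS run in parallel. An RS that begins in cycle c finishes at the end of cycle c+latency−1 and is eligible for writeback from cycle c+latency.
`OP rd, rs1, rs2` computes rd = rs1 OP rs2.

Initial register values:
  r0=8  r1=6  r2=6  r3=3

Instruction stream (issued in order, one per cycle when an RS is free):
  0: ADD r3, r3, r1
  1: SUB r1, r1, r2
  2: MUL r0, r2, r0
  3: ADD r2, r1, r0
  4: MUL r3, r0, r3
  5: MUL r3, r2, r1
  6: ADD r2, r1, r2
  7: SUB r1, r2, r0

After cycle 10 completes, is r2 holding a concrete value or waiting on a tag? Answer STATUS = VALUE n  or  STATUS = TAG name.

c1: issue ADD r3<-Add1 | r0:8,r1:6,r2:6,r3:Add1
c2: issue SUB r1<-Add2 | r0:8,r1:Add2,r2:6,r3:Add1
c3: CDB Add1=9; issue MUL r0<-Mul1 | r0:Mul1,r1:Add2,r2:6,r3:9
c4: CDB Add2=0; issue ADD r2<-Add1 | r0:Mul1,r1:0,r2:Add1,r3:9
c5: issue MUL r3<-Mul2 | r0:Mul1,r1:0,r2:Add1,r3:Mul2
c6: stall | r0:Mul1,r1:0,r2:Add1,r3:Mul2
c7: stall | r0:Mul1,r1:0,r2:Add1,r3:Mul2
c8: CDB Mul1=48; issue MUL r3<-Mul1 | r0:48,r1:0,r2:Add1,r3:Mul1
c9: issue ADD r2<-Add2 | r0:48,r1:0,r2:Add2,r3:Mul1
c10: CDB Add1=48; issue SUB r1<-Add1 | r0:48,r1:Add1,r2:Add2,r3:Mul1

STATUS = TAG Add2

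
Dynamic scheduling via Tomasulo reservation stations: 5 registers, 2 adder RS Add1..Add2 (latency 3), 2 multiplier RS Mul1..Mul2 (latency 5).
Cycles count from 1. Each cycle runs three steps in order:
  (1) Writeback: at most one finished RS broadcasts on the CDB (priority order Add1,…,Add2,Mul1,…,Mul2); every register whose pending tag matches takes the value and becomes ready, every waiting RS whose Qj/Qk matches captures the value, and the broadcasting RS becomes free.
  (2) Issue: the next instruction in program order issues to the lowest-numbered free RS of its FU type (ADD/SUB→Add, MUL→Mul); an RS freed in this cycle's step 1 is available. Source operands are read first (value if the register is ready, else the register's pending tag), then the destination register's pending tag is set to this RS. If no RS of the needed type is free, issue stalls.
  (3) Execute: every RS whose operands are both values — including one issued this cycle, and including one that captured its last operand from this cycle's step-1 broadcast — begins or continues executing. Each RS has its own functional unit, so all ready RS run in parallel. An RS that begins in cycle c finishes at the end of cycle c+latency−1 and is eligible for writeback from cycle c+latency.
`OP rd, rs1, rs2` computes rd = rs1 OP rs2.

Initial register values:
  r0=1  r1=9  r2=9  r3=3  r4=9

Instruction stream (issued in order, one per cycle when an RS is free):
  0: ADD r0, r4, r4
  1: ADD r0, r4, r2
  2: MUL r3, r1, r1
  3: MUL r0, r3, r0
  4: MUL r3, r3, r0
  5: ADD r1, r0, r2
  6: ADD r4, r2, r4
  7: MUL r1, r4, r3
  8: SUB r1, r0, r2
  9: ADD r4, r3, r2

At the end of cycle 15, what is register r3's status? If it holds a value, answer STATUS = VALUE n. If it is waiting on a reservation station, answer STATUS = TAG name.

STATUS = TAG Mul1

cycle 1: issue ADD r0<-Add1 // r0:Add1,r1:9,r2:9,r3:3,r4:9
cycle 2: issue ADD r0<-Add2 // r0:Add2,r1:9,r2:9,r3:3,r4:9
cycle 3: issue MUL r3<-Mul1 // r0:Add2,r1:9,r2:9,r3:Mul1,r4:9
cycle 4: CDB Add1=18; issue MUL r0<-Mul2 // r0:Mul2,r1:9,r2:9,r3:Mul1,r4:9
cycle 5: CDB Add2=18; stall // r0:Mul2,r1:9,r2:9,r3:Mul1,r4:9
cycle 6: stall // r0:Mul2,r1:9,r2:9,r3:Mul1,r4:9
cycle 7: stall // r0:Mul2,r1:9,r2:9,r3:Mul1,r4:9
cycle 8: CDB Mul1=81; issue MUL r3<-Mul1 // r0:Mul2,r1:9,r2:9,r3:Mul1,r4:9
cycle 9: issue ADD r1<-Add1 // r0:Mul2,r1:Add1,r2:9,r3:Mul1,r4:9
cycle 10: issue ADD r4<-Add2 // r0:Mul2,r1:Add1,r2:9,r3:Mul1,r4:Add2
cycle 11: stall // r0:Mul2,r1:Add1,r2:9,r3:Mul1,r4:Add2
cycle 12: stall // r0:Mul2,r1:Add1,r2:9,r3:Mul1,r4:Add2
cycle 13: CDB Add2=18; stall // r0:Mul2,r1:Add1,r2:9,r3:Mul1,r4:18
cycle 14: CDB Mul2=1458; issue MUL r1<-Mul2 // r0:1458,r1:Mul2,r2:9,r3:Mul1,r4:18
cycle 15: issue SUB r1<-Add2 // r0:1458,r1:Add2,r2:9,r3:Mul1,r4:18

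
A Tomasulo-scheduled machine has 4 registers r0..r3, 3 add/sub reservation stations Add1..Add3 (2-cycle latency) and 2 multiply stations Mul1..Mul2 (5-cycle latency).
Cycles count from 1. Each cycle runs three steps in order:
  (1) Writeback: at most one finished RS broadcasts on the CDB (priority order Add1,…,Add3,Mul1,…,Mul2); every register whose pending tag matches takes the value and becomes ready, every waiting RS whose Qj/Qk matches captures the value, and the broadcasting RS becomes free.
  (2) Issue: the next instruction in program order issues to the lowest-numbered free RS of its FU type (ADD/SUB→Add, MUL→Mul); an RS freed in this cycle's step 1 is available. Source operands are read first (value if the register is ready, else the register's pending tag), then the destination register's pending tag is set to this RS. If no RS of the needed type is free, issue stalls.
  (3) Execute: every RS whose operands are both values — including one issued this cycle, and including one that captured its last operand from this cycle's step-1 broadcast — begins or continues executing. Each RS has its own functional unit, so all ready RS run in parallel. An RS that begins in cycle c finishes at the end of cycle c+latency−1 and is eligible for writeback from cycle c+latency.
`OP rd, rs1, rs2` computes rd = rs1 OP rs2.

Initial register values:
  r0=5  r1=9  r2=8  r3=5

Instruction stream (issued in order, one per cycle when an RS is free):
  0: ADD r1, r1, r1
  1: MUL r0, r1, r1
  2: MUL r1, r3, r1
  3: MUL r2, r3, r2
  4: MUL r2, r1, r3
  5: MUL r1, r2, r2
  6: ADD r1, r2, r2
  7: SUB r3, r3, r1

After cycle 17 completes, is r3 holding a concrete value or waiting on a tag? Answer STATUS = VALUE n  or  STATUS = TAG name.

STATUS = TAG Add2

  c1: issue ADD r1<-Add1  regs: r0:5,r1:Add1,r2:8,r3:5
  c2: issue MUL r0<-Mul1  regs: r0:Mul1,r1:Add1,r2:8,r3:5
  c3: CDB Add1=18; issue MUL r1<-Mul2  regs: r0:Mul1,r1:Mul2,r2:8,r3:5
  c4: stall  regs: r0:Mul1,r1:Mul2,r2:8,r3:5
  c5: stall  regs: r0:Mul1,r1:Mul2,r2:8,r3:5
  c6: stall  regs: r0:Mul1,r1:Mul2,r2:8,r3:5
  c7: stall  regs: r0:Mul1,r1:Mul2,r2:8,r3:5
  c8: CDB Mul1=324; issue MUL r2<-Mul1  regs: r0:324,r1:Mul2,r2:Mul1,r3:5
  c9: CDB Mul2=90; issue MUL r2<-Mul2  regs: r0:324,r1:90,r2:Mul2,r3:5
  c10: stall  regs: r0:324,r1:90,r2:Mul2,r3:5
  c11: stall  regs: r0:324,r1:90,r2:Mul2,r3:5
  c12: stall  regs: r0:324,r1:90,r2:Mul2,r3:5
  c13: CDB Mul1=40; issue MUL r1<-Mul1  regs: r0:324,r1:Mul1,r2:Mul2,r3:5
  c14: CDB Mul2=450; issue ADD r1<-Add1  regs: r0:324,r1:Add1,r2:450,r3:5
  c15: issue SUB r3<-Add2  regs: r0:324,r1:Add1,r2:450,r3:Add2
  c16: CDB Add1=900  regs: r0:324,r1:900,r2:450,r3:Add2
  c17: -  regs: r0:324,r1:900,r2:450,r3:Add2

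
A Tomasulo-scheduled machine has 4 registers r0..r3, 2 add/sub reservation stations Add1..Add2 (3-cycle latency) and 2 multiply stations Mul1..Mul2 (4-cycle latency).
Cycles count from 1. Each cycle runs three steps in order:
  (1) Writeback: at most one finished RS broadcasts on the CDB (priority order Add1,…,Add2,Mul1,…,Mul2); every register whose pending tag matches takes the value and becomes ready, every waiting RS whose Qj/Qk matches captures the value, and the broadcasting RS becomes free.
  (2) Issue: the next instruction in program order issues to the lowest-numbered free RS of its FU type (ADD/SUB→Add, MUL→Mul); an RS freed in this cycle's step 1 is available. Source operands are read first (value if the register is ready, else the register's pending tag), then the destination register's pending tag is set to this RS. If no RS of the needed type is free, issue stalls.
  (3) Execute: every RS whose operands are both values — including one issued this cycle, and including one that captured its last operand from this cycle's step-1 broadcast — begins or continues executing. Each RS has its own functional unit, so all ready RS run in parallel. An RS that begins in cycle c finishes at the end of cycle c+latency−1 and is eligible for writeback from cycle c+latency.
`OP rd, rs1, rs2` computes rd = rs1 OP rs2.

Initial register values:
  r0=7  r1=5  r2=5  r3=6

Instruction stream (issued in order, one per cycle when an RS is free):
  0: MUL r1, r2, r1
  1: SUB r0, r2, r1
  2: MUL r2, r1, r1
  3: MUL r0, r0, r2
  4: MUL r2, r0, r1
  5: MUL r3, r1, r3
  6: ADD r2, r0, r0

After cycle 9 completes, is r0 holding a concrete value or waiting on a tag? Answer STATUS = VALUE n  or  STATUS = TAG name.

STATUS = TAG Mul1

  c1: issue MUL r1<-Mul1  regs: r0:7,r1:Mul1,r2:5,r3:6
  c2: issue SUB r0<-Add1  regs: r0:Add1,r1:Mul1,r2:5,r3:6
  c3: issue MUL r2<-Mul2  regs: r0:Add1,r1:Mul1,r2:Mul2,r3:6
  c4: stall  regs: r0:Add1,r1:Mul1,r2:Mul2,r3:6
  c5: CDB Mul1=25; issue MUL r0<-Mul1  regs: r0:Mul1,r1:25,r2:Mul2,r3:6
  c6: stall  regs: r0:Mul1,r1:25,r2:Mul2,r3:6
  c7: stall  regs: r0:Mul1,r1:25,r2:Mul2,r3:6
  c8: CDB Add1=-20; stall  regs: r0:Mul1,r1:25,r2:Mul2,r3:6
  c9: CDB Mul2=625; issue MUL r2<-Mul2  regs: r0:Mul1,r1:25,r2:Mul2,r3:6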